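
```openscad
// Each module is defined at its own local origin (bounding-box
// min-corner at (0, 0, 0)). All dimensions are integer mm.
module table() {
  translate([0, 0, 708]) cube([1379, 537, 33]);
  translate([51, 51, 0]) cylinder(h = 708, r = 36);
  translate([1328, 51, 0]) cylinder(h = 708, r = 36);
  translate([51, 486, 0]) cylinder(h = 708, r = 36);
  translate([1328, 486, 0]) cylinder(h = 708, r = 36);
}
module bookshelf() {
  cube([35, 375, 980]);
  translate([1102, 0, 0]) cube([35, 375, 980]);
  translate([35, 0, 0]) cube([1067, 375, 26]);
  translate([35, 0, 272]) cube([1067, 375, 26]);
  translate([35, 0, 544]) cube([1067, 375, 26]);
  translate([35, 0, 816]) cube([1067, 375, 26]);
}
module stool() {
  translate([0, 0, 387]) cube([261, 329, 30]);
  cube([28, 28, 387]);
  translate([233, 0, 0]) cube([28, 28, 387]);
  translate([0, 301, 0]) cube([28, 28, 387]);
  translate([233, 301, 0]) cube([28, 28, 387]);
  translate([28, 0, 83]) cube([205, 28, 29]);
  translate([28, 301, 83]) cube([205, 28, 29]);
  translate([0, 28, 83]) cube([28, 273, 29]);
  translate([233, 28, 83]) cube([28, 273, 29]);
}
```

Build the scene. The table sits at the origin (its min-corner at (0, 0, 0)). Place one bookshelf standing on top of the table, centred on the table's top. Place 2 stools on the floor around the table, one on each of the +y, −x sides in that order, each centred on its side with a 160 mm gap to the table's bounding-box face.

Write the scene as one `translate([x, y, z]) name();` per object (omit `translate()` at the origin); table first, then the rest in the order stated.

table();
translate([121, 81, 741]) bookshelf();
translate([559, 697, 0]) stool();
translate([-421, 104, 0]) stool();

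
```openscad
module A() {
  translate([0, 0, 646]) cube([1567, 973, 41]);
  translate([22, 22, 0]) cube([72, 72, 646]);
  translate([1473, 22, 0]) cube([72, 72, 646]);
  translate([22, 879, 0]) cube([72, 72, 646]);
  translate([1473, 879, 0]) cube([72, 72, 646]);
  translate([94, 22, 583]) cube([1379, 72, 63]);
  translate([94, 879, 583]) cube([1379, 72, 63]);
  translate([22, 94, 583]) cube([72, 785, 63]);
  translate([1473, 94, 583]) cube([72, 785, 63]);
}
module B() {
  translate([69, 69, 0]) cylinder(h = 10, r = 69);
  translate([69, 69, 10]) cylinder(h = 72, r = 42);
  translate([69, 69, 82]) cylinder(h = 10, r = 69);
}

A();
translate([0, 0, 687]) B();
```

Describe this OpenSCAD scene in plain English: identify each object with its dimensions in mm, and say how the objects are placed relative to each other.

A is a table: top 1567 mm (x) × 973 mm (y), 41 mm thick, upper face at z = 687 mm, on four 72×72 mm square legs, each inset 22 mm from the nearest pair of top edges, running from z = 0 to the bottom of the top. Four apron rails, 72 mm thick and 63 mm tall, run between adjacent legs with their top edges flush with the underside of the top and their outer faces flush with the legs' outer faces.

B is a spool: two coaxial disc flanges of radius 69 mm and thickness 10 mm, joined by a core cylinder of radius 42 mm and height 72 mm. The lower flange rests on z = 0 and the three cylinders share a vertical axis.

The spool is on top of the table.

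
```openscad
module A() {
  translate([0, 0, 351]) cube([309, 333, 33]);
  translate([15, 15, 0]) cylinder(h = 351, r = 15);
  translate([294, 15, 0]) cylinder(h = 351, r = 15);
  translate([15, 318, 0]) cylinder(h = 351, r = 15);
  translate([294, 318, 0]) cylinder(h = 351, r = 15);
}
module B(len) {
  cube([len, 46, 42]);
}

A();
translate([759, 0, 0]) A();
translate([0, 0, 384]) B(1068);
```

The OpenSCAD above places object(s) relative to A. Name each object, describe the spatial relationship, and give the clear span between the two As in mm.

Second stool starts at x = 759; first ends at x = 309; clear span = 759 − 309 = 450 mm.

A is a stool. B is a beam. A beam spans the tops of two stools. The clear span between the two stools is 450 mm.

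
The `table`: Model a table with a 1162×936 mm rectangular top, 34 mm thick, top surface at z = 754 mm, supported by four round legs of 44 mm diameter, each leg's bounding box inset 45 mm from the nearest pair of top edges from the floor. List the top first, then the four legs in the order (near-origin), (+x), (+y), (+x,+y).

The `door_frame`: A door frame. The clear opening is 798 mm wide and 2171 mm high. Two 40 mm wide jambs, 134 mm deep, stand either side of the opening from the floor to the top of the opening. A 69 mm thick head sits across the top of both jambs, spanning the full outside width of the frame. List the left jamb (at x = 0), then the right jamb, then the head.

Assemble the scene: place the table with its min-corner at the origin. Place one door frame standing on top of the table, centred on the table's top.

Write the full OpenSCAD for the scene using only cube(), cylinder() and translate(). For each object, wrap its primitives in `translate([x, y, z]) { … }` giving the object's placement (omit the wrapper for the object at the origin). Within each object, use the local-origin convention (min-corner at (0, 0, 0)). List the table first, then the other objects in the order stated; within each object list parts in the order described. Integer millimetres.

translate([0, 0, 720]) cube([1162, 936, 34]);
translate([67, 67, 0]) cylinder(h = 720, r = 22);
translate([1095, 67, 0]) cylinder(h = 720, r = 22);
translate([67, 869, 0]) cylinder(h = 720, r = 22);
translate([1095, 869, 0]) cylinder(h = 720, r = 22);
translate([142, 401, 754]) {
  cube([40, 134, 2171]);
  translate([838, 0, 0]) cube([40, 134, 2171]);
  translate([0, 0, 2171]) cube([878, 134, 69]);
}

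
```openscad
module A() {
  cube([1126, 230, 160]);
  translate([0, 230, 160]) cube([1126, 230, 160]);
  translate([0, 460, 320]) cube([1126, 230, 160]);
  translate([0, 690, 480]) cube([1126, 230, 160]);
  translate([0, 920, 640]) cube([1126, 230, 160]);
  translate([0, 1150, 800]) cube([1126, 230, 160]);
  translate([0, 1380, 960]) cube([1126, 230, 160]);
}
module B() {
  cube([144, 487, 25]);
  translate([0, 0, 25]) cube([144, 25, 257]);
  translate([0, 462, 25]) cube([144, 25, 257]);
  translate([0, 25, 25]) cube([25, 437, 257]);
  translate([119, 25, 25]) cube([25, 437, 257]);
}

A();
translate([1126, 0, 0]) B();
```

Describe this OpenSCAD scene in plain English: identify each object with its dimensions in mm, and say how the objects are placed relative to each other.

A is a run of 7 identical solid stair steps. Each tread is 1126×230 mm and each step block is 160 mm high. Step 1 rests on the floor; step k is offset from step 1 by (k−1)×230 mm in y and (k−1)×160 mm in z.

B is an open storage box with external size 144×487×282 mm and wall thickness 25 mm (the base is also 25 mm thick). The base covers the whole footprint; the four walls stand on the base, with the y-facing walls full-width and the x-facing walls fitting between their inner faces.

The open box is against the staircase's +x side, with their −y faces flush.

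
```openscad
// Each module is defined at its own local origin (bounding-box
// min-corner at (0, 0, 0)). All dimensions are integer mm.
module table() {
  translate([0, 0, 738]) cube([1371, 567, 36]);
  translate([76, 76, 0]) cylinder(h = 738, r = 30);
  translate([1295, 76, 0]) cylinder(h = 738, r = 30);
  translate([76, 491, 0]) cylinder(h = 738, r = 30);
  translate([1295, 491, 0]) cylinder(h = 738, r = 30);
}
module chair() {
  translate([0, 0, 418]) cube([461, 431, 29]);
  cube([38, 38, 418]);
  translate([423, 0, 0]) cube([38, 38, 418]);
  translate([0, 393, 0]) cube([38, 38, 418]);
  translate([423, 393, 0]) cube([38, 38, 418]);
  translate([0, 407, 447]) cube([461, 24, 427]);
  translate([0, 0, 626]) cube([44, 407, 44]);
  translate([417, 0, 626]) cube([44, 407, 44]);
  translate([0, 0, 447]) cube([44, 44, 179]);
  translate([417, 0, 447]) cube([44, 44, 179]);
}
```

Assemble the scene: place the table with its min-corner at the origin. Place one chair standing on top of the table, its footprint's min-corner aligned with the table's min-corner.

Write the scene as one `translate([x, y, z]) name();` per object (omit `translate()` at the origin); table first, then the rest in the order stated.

table();
translate([0, 0, 774]) chair();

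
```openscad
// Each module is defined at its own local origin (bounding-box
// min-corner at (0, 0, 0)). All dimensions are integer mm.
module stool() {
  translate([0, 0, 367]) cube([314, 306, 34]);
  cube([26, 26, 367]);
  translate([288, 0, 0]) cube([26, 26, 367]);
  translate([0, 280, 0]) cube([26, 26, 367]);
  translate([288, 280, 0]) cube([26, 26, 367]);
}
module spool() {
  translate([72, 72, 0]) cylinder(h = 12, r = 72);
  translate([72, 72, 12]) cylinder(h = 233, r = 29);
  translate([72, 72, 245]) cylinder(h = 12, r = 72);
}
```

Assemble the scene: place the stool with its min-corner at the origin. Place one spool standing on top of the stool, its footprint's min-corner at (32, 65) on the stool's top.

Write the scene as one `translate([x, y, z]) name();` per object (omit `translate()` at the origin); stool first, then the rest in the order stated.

stool();
translate([32, 65, 401]) spool();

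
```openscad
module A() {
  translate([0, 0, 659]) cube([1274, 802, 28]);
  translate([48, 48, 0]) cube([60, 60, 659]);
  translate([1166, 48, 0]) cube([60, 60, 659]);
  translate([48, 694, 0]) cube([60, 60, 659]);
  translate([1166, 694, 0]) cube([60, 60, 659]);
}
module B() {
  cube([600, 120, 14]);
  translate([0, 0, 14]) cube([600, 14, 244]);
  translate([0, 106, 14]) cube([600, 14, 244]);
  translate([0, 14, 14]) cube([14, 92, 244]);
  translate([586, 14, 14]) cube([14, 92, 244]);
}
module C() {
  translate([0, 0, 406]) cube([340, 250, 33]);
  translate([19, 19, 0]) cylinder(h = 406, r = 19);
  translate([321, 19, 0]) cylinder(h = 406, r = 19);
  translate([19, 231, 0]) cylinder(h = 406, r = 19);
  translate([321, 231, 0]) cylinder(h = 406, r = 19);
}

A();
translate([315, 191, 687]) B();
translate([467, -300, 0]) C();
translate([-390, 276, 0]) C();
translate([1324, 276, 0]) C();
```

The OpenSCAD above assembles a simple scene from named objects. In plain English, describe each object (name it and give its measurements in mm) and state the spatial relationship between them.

A is a table: top 1274 mm (x) × 802 mm (y), 28 mm thick, upper face at z = 687 mm, on four 60×60 mm square legs, each inset 48 mm from the nearest pair of top edges, running from z = 0 to the bottom of the top.

B is an open storage box with external size 600×120×258 mm and wall thickness 14 mm (the base is also 14 mm thick). The base covers the whole footprint; the four walls stand on the base, with the y-facing walls full-width and the x-facing walls fitting between their inner faces.

C is a four-legged stool. The seat is a 340×250×33 mm slab whose top surface is at z = 439 mm; four round legs, each 38 mm in diameter, run from the floor (z = 0) to the underside of the seat, each leg's axis is inset half a diameter from the nearest pair of seat edges (so the leg's bounding box is flush with the corner).

The open box is on top of the table. Three stools sit around the table at the −y, −x, +x sides.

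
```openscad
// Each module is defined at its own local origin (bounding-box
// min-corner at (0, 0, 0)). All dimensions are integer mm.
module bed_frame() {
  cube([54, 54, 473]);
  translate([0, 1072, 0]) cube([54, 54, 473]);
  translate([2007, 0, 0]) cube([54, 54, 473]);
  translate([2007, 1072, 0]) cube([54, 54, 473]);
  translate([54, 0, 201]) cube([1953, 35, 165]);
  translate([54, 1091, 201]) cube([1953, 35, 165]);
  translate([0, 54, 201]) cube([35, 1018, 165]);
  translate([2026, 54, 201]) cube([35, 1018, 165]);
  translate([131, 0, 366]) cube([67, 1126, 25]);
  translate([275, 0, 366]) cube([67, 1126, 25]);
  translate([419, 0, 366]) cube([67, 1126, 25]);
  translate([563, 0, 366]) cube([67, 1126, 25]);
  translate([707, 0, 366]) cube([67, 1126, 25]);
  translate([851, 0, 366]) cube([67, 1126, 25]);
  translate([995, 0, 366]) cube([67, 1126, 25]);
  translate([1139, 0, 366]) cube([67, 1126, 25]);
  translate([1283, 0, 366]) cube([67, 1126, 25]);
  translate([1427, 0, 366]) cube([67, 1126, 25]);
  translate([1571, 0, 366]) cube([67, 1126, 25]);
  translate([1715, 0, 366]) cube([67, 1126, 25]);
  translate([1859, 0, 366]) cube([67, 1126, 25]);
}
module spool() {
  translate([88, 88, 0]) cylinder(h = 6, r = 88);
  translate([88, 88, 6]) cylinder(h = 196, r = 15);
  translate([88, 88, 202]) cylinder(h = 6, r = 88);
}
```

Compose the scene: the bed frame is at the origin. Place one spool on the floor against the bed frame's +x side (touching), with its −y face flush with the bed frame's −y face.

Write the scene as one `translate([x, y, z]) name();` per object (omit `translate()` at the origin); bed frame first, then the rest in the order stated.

bed_frame();
translate([2061, 0, 0]) spool();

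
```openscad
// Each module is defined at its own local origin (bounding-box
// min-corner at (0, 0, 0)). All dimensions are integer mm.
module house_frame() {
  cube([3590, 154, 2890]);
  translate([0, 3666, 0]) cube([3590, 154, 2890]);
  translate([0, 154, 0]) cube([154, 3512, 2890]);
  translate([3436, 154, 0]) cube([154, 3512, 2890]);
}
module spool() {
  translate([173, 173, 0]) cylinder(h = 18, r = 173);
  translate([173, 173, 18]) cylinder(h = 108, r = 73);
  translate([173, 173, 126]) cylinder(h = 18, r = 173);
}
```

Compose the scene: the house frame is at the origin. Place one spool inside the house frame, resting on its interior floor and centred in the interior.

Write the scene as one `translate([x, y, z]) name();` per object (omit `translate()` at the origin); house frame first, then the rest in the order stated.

house_frame();
translate([1622, 1737, 0]) spool();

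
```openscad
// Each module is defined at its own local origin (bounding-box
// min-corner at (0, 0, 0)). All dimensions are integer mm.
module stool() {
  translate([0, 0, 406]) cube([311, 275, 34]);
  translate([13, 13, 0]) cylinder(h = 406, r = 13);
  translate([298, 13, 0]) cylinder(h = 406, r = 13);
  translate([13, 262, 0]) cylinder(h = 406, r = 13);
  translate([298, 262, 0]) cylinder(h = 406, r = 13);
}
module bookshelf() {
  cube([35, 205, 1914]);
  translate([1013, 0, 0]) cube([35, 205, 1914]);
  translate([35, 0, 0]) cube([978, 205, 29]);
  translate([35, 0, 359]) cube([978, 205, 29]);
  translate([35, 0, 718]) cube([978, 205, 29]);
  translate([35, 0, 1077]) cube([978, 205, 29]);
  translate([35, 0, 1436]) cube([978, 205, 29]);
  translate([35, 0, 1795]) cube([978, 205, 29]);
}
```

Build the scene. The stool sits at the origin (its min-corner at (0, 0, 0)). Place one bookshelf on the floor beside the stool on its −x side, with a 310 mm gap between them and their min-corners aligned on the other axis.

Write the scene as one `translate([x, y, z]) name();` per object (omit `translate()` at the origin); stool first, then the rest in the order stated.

stool();
translate([-1358, 0, 0]) bookshelf();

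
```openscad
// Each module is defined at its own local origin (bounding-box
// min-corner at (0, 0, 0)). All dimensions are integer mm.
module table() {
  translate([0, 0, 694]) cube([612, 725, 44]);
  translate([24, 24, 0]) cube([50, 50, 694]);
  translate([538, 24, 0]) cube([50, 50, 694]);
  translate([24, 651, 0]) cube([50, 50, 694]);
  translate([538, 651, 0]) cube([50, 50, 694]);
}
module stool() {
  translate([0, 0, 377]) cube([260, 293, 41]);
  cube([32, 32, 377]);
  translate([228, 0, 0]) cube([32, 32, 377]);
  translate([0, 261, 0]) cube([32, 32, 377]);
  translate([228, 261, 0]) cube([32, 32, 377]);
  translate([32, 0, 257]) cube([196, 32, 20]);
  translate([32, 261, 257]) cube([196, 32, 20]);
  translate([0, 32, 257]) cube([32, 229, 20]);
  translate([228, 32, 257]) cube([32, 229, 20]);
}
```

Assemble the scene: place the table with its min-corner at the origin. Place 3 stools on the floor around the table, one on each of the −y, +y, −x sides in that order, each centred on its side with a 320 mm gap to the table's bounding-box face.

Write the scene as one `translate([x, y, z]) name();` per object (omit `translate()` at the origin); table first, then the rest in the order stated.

table();
translate([176, -613, 0]) stool();
translate([176, 1045, 0]) stool();
translate([-580, 216, 0]) stool();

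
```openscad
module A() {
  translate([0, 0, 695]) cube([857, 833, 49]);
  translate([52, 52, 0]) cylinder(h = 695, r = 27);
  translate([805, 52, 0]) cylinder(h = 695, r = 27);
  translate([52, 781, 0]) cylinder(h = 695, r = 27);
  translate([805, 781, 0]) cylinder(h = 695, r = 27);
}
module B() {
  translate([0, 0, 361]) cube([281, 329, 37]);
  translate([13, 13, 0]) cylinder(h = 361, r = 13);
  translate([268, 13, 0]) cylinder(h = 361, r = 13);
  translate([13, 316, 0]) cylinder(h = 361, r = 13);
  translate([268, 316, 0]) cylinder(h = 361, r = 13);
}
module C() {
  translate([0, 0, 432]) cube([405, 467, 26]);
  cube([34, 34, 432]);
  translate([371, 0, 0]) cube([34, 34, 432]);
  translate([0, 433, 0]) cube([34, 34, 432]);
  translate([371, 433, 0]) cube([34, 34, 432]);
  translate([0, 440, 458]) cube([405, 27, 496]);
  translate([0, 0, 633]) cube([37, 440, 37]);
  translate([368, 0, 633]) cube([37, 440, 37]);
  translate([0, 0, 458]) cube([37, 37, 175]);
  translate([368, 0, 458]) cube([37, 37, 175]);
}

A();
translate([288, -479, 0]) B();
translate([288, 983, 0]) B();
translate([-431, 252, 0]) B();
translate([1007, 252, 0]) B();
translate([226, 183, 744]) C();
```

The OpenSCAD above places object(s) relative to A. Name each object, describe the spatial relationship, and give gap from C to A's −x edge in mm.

The chair's min-x is at 226; the table's min-x is 0; gap = 226 mm.

A is a table. B is a stool. C is a chair. Four stools sit around the table at the −y, +y, −x, +x sides. The chair is on top of the table, centred. The gap from the chair to the table's −x edge is 226 mm.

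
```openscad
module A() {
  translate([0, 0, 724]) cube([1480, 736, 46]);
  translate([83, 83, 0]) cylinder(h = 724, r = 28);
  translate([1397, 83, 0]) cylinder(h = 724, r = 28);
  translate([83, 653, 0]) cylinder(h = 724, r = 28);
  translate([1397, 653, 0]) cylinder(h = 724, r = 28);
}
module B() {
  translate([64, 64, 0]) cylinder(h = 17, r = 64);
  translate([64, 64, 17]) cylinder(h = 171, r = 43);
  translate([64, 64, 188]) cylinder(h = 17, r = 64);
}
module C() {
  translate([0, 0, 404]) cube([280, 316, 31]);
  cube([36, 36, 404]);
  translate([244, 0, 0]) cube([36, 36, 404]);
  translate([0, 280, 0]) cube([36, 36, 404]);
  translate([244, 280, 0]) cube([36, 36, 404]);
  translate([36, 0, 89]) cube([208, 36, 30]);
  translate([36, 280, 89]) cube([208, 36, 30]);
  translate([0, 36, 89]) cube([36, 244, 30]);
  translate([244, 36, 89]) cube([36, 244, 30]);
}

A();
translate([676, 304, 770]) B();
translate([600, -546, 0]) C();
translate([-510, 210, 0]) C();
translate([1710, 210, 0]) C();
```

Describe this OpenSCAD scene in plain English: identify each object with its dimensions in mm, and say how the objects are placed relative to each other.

A is a rectangular dining table. The top is 1480×736×46 mm with its upper surface at z = 770 mm. It stands on four round legs of 56 mm diameter, each leg's bounding box inset 55 mm from the nearest pair of top edges, running from the floor to the underside of the top.

B is a spool: two coaxial disc flanges of radius 64 mm and thickness 17 mm, joined by a core cylinder of radius 43 mm and height 171 mm. The lower flange rests on z = 0 and the three cylinders share a vertical axis.

C is a four-legged stool. The seat is a 280×316×31 mm slab whose top surface is at z = 435 mm; four square legs, each 36×36 mm in cross-section, run from the floor (z = 0) to the underside of the seat, each flush with a corner of the seat. Four stretchers, 36 mm wide and 30 mm tall, connect adjacent legs with their undersides at z = 89 mm, each running between the inner faces of the legs it joins and aligned with the legs' outer faces on the other axis.

The spool is on top of the table, centred. Three stools sit around the table at the −y, −x, +x sides.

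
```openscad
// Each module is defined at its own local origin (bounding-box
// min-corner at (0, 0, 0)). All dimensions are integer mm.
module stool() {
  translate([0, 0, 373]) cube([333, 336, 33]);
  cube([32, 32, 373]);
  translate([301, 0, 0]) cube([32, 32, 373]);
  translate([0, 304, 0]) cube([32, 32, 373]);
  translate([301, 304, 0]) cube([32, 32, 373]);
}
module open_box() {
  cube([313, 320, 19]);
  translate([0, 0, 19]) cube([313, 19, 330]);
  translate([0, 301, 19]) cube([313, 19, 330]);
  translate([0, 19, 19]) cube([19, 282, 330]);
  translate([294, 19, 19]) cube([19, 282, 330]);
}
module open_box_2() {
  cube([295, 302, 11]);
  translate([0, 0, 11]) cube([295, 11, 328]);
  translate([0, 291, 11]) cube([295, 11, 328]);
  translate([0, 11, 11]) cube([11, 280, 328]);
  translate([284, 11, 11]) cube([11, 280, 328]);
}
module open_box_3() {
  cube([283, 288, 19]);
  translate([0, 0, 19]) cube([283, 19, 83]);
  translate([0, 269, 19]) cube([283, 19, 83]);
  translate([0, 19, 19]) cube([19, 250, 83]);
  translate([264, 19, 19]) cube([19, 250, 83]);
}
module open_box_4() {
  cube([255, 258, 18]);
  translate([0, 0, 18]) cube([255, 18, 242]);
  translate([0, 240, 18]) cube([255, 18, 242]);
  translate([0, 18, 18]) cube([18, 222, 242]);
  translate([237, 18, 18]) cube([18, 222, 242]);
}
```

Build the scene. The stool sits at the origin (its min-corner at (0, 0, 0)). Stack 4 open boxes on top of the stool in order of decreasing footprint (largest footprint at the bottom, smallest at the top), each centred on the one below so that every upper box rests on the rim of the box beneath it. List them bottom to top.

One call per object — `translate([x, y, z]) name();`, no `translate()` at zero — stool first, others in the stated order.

stool();
translate([10, 8, 406]) open_box();
translate([19, 17, 755]) open_box_2();
translate([25, 24, 1094]) open_box_3();
translate([39, 39, 1196]) open_box_4();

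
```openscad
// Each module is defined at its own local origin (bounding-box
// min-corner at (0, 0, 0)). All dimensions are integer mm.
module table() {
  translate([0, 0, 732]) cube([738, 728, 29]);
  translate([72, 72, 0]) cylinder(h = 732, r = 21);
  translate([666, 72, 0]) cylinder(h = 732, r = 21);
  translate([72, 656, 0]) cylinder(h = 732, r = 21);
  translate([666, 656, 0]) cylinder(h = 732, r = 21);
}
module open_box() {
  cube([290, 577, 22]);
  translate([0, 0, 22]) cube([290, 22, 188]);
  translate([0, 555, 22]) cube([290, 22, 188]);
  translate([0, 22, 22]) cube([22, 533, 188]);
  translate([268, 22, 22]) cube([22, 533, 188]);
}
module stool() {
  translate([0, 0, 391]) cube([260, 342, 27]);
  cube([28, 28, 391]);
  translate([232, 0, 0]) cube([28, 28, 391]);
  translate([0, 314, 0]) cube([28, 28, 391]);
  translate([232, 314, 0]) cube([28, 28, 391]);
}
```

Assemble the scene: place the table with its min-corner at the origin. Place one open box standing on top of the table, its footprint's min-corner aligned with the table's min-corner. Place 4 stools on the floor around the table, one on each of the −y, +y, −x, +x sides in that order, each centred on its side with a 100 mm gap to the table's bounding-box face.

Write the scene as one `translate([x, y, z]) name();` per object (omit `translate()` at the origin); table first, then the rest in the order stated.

table();
translate([0, 0, 761]) open_box();
translate([239, -442, 0]) stool();
translate([239, 828, 0]) stool();
translate([-360, 193, 0]) stool();
translate([838, 193, 0]) stool();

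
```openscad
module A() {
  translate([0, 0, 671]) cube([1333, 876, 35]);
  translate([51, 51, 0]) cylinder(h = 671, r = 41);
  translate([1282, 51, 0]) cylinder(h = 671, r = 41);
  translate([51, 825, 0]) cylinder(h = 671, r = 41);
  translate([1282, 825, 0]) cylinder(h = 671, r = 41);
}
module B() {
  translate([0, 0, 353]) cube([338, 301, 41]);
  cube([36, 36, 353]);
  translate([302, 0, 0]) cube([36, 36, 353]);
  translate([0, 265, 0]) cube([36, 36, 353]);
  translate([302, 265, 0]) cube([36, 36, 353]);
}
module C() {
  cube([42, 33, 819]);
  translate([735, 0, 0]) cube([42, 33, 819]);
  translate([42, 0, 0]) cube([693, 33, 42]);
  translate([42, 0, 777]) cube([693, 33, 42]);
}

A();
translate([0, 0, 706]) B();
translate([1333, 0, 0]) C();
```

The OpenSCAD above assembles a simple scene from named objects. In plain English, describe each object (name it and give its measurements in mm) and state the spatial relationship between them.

A is a table with a 1333×876 mm rectangular top, 35 mm thick, top surface at z = 706 mm, supported by four round legs of 82 mm diameter, each leg's bounding box inset 10 mm from the nearest pair of top edges, running from the floor.

B is a four-legged stool. The seat is 338×301 mm, 41 mm thick, top at z = 394 mm. It stands on four square legs, each 36×36 mm in cross-section, from z = 0 to the seat underside, each flush with a corner of the seat.

C is a rectangular picture frame lying in the x–z plane (depth along y). The opening is 693 mm wide (x) by 735 mm tall (z), surrounded by a border 42 mm wide on all four sides. The frame is 33 mm deep and is made of two full-height vertical stiles with two horizontal rails fitted between them.

The stool is on top of the table. The picture frame is against the table's +x side, with their −y faces flush.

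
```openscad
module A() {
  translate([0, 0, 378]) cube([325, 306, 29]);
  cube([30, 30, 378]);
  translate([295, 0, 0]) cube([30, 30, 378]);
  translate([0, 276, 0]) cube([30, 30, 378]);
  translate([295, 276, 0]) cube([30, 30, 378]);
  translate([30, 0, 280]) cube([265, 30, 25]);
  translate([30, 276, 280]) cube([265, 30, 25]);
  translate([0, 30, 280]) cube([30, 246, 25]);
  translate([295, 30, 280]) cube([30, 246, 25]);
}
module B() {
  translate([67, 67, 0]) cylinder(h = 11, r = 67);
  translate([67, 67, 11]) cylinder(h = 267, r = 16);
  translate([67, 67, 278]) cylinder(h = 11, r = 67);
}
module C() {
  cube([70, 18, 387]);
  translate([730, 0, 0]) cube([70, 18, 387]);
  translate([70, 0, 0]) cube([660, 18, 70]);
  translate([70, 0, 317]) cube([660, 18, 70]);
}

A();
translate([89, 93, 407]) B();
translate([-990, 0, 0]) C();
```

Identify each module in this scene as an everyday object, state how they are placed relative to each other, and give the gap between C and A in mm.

A is a stool. B is a spool. C is a picture frame. The spool is on top of the stool. The picture frame is on the floor beside the stool on its −x side. The gap between the picture frame and the stool is 190 mm.

The picture frame's nearest face is 190 mm from the stool's −x face.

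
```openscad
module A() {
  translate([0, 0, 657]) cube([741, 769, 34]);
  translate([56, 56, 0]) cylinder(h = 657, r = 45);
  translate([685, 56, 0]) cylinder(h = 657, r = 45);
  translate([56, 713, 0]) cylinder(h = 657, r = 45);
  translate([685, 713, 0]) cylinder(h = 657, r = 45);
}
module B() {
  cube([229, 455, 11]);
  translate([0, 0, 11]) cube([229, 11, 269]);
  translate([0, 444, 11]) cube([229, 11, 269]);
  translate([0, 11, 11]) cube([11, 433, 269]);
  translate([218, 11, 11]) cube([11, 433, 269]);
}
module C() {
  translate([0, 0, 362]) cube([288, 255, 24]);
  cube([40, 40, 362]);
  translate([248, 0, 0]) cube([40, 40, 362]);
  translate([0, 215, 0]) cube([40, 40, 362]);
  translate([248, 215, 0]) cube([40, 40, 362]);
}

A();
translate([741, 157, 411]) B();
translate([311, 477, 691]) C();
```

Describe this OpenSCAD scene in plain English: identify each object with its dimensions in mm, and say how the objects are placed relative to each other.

A is a table with a 741×769 mm rectangular top, 34 mm thick, top surface at z = 691 mm, supported by four round legs of 90 mm diameter, each leg's bounding box inset 11 mm from the nearest pair of top edges, running from the floor.

B is an open-topped rectangular box: outside dimensions 229×455×280 mm, with a uniform wall and base thickness of 11 mm. The base is a full 229×455 slab on the floor; four walls sit on top of the base. The front and back walls (the −y and +y sides) span the full width; the two side walls fit between them.

C is a simple wooden stool: a rectangular seat 288 mm (x) by 255 mm (y), 24 mm thick, top face at z = 386 mm, on four square legs, each 40×40 mm in cross-section. The legs rest on z = 0, each flush with a corner of the seat.

The open box is beside the table with their tops flush at z = 691. The stool is on top of the table.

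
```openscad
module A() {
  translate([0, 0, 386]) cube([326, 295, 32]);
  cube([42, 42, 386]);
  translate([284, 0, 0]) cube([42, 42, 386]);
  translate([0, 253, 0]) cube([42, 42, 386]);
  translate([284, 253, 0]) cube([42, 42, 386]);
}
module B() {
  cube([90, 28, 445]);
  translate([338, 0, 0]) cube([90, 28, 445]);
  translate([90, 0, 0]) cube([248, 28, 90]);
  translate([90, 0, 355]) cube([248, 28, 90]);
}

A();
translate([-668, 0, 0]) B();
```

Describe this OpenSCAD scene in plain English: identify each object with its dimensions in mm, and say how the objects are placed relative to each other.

A is a four-legged stool. The seat is 326×295 mm, 32 mm thick, top at z = 418 mm. It stands on four square legs, each 42×42 mm in cross-section, from z = 0 to the seat underside, each flush with a corner of the seat.

B is a picture frame with a 248×265 mm rectangular opening (x by z) and a uniform 90 mm border on every side. Frame depth is 28 mm along y. It is built from two vertical stiles running the full outside height and two horizontal rails spanning the gap between the stiles.

The picture frame is on the floor beside the stool on its −x side.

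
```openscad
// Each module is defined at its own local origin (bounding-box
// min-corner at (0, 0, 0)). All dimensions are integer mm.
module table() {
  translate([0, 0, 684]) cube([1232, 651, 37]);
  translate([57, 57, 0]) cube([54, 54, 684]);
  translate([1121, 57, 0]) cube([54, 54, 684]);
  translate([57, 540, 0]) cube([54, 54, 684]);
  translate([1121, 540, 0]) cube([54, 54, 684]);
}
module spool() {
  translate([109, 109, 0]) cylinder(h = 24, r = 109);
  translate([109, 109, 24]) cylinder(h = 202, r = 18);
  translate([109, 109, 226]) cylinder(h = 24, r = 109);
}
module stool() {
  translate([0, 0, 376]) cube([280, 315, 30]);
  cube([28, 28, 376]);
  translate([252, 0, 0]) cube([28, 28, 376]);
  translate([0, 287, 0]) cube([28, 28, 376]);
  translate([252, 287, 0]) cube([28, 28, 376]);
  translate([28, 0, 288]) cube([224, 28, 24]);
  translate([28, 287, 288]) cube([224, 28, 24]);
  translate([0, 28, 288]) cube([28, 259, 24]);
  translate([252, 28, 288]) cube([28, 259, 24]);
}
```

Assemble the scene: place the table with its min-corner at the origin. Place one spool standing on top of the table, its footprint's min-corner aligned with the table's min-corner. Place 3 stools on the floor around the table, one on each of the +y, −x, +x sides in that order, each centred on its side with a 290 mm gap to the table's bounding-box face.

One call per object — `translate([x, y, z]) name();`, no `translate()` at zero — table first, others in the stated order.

table();
translate([0, 0, 721]) spool();
translate([476, 941, 0]) stool();
translate([-570, 168, 0]) stool();
translate([1522, 168, 0]) stool();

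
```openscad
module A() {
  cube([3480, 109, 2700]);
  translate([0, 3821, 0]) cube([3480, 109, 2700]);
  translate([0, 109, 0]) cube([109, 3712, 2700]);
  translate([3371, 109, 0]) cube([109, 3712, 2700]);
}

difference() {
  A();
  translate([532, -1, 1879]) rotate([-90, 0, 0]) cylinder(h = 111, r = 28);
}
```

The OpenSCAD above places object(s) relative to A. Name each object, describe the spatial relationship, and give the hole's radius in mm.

A is a house frame. The house frame has a circular hole through its front wall. The hole's radius is 28 mm.

The subtracted cylinder has r = 28 mm.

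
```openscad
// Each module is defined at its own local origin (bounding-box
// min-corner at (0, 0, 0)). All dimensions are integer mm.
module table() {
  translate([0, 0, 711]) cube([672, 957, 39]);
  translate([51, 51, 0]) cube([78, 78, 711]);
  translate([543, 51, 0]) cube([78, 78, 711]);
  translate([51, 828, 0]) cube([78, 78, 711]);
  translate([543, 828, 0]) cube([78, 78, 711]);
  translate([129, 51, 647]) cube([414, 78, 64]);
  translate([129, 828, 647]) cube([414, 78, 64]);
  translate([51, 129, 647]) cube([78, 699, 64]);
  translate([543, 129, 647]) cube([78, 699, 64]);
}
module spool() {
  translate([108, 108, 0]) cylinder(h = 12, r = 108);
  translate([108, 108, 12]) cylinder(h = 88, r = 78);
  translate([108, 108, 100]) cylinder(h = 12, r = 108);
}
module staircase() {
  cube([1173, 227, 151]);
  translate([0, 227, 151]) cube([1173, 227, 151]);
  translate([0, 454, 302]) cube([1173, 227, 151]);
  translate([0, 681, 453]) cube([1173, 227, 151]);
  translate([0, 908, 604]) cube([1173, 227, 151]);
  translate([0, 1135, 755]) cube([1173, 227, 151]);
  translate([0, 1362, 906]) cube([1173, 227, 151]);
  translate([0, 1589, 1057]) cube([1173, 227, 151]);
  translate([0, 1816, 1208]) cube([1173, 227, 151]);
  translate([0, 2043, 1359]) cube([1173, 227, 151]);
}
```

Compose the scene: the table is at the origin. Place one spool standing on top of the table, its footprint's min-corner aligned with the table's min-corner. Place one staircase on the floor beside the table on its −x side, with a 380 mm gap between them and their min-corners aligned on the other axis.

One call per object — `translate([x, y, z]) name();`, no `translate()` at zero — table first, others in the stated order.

table();
translate([0, 0, 750]) spool();
translate([-1553, 0, 0]) staircase();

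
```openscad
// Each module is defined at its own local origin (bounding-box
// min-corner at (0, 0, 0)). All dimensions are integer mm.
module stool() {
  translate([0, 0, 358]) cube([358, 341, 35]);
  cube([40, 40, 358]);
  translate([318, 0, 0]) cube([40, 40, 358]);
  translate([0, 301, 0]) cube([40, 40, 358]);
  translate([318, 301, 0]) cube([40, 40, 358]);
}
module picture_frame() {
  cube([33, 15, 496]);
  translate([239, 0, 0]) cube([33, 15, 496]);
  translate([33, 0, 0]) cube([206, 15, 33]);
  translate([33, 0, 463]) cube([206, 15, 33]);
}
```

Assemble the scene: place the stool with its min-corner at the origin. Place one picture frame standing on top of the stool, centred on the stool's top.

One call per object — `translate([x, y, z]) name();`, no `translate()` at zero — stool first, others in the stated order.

stool();
translate([43, 163, 393]) picture_frame();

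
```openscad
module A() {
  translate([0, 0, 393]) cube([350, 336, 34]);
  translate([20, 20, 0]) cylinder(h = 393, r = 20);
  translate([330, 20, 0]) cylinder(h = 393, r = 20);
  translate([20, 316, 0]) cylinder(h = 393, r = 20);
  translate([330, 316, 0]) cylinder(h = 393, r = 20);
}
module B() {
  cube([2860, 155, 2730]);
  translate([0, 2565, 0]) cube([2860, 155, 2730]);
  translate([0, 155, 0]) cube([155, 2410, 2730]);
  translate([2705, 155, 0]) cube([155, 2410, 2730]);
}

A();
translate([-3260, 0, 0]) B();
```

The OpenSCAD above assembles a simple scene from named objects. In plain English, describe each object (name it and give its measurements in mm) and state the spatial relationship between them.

A is a four-legged stool. The seat is 350×336 mm, 34 mm thick, top at z = 427 mm. It stands on four round legs, each 40 mm in diameter, from z = 0 to the seat underside, each leg's axis is inset half a diameter from the nearest pair of seat edges (so the leg's bounding box is flush with the corner).

B is a box-shaped house frame (walls only): outside footprint 2860×2720 mm, wall height 2730 mm, wall thickness 155 mm. The two y-facing walls run the full x-width; the two x-facing walls fit between the inner faces of the y-facing walls.

The house frame is on the floor beside the stool on its −x side.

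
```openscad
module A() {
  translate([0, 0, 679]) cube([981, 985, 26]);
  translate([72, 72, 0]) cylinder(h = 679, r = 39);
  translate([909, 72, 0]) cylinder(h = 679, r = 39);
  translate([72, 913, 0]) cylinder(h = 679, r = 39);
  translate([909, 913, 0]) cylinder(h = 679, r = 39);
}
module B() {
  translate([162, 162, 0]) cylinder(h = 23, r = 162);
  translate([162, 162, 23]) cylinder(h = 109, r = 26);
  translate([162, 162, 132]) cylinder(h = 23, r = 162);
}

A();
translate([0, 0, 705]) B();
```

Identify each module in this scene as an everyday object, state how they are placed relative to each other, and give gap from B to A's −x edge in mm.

The spool's min-x is at 0; the table's min-x is 0; gap = 0 mm.

A is a table. B is a spool. The spool is on top of the table. The gap from the spool to the table's −x edge is 0 mm.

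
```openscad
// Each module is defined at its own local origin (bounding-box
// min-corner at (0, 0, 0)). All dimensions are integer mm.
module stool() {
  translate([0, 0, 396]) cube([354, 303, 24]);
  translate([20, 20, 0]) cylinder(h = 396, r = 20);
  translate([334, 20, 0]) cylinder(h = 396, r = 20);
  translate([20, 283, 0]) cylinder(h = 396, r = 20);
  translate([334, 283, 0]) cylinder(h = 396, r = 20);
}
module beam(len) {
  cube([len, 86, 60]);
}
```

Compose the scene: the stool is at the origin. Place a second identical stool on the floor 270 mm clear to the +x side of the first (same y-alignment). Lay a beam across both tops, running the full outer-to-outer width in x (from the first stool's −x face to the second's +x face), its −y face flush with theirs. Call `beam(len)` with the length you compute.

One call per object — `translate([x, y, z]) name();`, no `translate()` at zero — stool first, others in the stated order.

stool();
translate([624, 0, 0]) stool();
translate([0, 0, 420]) beam(978);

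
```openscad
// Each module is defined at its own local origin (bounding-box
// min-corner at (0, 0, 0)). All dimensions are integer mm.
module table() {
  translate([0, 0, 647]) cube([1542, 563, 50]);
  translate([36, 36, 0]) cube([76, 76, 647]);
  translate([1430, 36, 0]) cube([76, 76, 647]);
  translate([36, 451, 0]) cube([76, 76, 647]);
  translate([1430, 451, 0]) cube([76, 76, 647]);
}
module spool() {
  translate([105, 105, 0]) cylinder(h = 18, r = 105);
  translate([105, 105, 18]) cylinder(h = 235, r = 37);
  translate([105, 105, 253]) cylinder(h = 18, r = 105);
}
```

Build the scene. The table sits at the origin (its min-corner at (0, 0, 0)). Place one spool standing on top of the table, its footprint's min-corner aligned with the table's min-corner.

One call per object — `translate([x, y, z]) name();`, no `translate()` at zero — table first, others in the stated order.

table();
translate([0, 0, 697]) spool();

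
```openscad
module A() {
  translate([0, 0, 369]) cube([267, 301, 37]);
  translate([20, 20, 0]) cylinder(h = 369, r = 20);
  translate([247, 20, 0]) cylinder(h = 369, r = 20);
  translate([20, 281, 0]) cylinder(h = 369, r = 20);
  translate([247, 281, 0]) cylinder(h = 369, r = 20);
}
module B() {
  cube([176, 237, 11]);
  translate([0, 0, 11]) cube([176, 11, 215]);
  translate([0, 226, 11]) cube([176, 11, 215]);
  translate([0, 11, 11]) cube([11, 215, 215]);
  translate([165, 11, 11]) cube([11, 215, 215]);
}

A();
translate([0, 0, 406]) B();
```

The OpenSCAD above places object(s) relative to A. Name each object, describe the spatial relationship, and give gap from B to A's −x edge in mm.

The open box's min-x is at 0; the stool's min-x is 0; gap = 0 mm.

A is a stool. B is an open box. The open box is on top of the stool. The gap from the open box to the stool's −x edge is 0 mm.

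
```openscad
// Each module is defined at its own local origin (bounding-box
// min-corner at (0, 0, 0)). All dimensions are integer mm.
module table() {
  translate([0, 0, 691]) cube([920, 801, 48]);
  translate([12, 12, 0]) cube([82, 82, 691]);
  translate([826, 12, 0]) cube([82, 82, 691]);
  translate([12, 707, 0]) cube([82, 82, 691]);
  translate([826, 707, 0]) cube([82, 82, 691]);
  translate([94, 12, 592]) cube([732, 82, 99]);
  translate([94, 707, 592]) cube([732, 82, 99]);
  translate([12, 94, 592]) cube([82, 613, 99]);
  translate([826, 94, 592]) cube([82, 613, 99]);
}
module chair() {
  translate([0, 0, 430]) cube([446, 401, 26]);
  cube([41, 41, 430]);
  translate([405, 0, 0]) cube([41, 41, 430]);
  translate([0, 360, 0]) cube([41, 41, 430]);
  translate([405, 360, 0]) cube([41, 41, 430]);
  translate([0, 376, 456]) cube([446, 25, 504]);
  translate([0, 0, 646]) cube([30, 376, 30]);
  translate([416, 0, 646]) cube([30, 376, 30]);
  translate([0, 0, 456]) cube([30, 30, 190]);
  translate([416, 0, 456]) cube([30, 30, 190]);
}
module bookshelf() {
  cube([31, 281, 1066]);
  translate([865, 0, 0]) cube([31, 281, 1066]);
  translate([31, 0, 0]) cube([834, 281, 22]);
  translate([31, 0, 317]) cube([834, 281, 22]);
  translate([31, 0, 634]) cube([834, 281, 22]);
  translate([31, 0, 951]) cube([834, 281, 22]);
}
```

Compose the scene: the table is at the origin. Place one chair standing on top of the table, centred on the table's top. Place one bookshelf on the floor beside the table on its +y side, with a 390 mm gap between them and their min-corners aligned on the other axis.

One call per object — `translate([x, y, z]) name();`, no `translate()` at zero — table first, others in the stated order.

table();
translate([237, 200, 739]) chair();
translate([0, 1191, 0]) bookshelf();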